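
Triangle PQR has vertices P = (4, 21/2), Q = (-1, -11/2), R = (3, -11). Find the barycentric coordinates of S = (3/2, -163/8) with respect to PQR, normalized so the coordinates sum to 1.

Signed area of the reference triangle: [PQR] = ½·(4·(-11/2−(-11)) + (-1)·(-11−(21/2)) + 3·(21/2−(-11/2))) = ½·(22 + 43/2 + 48) = 183/4.
[SQR] = ½·((3/2)·(-11/2−(-11)) + (-1)·(-11−(-163/8)) + 3·(-163/8−(-11/2))) = ½·(33/4 − 75/8 − 357/8) = -183/8, so the P-coordinate is (-183/8)/(183/4) = -1/2.
[PSR] = ½·(4·(-163/8−(-11)) + (3/2)·(-11−(21/2)) + 3·(21/2−(-163/8))) = ½·(-75/2 − 129/4 + 741/8) = 183/16, so the Q-coordinate is 1/4.
[PQS] = ½·(4·(-11/2−(-163/8)) + (-1)·(-163/8−(21/2)) + (3/2)·(21/2−(-11/2))) = ½·(119/2 + 247/8 + 24) = 915/16, so the R-coordinate is 5/4.

(-1/2, 1/4, 5/4)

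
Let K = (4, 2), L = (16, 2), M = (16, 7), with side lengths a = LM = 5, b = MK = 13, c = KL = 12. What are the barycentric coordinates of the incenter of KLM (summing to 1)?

The incenter has barycentric coordinates proportional to the opposite side lengths: (5 : 13 : 12).
Normalizing by 5+13+12 = 30 gives (1/6, 13/30, 2/5).

(1/6, 13/30, 2/5)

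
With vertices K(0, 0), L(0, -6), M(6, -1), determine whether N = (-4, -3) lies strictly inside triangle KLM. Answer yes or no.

Barycentric coordinates of N: (19/18, 11/18, -2/3).
The three coordinates are positive, positive, negative; a point is interior exactly when all three are positive.

no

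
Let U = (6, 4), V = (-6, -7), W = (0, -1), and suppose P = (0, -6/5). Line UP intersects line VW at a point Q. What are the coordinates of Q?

Barycentric coordinates of P with respect to UVW: (1/5, 1/5, 3/5).
On side VW the U-coordinate is zero; dropping P's U-weight 1/5 and renormalizing the remaining 1/5 : 3/5 gives weights 1/4, 3/4 on V, W.
Q = (1/4)·(-6, -7) + (3/4)·(0, -1) = (-3/2, -5/2).

(-3/2, -5/2)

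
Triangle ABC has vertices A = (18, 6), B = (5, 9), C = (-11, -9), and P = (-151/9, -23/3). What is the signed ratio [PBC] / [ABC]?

-4/9

[ABC] = ½·(18·(9−(-9)) + 5·(-9−6) + (-11)·(6−9)) = ½·(324 − 75 + 33) = 141.
[PBC] = ½·((-151/9)·(9−(-9)) + 5·(-9−(-23/3)) + (-11)·(-23/3−9)) = ½·(-302 − 20/3 + 550/3) = -188/3, so the ratio is (-188/3)/141 = -4/9.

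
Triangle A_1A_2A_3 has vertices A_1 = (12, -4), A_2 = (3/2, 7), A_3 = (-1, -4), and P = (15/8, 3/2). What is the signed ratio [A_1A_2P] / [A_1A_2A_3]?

3/8

[A_1A_2A_3] = ½·(12·(7−(-4)) + (3/2)·(-4−(-4)) + (-1)·(-4−7)) = ½·(132 + 0 + 11) = 143/2.
[A_1A_2P] = ½·(12·(7−(3/2)) + (3/2)·(3/2−(-4)) + (15/8)·(-4−7)) = ½·(66 + 33/4 − 165/8) = 429/16, so the ratio is (429/16)/(143/2) = 3/8.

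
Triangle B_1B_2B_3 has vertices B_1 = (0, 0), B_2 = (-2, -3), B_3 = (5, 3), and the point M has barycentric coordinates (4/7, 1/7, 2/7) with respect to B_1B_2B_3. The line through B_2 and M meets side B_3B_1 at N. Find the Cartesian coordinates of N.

(5/3, 1)

Line B_2M meets B_3B_1 where the B_2-coordinate vanishes; zeroing M's B_2-weight and renormalizing leaves B_3, B_1-weights 2/7 : 4/7 → (1/3, 2/3).
So N = (1/3)·B_3 + (2/3)·B_1 = (5/3, 1).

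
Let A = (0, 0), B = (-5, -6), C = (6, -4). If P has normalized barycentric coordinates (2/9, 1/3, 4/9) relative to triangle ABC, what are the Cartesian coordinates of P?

P = (2/9)·A + (1/3)·B + (4/9)·C.
x-coordinate: (2/9)·0 + (1/3)·(-5) + (4/9)·6 = 1.
y-coordinate: (2/9)·0 + (1/3)·(-6) + (4/9)·(-4) = -34/9.

(1, -34/9)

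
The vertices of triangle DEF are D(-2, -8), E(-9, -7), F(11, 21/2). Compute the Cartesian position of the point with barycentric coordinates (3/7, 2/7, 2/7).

G = (3/7)·D + (2/7)·E + (2/7)·F.
x-coordinate: (3/7)·(-2) + (2/7)·(-9) + (2/7)·11 = -2/7.
y-coordinate: (3/7)·(-8) + (2/7)·(-7) + (2/7)·(21/2) = -17/7.

(-2/7, -17/7)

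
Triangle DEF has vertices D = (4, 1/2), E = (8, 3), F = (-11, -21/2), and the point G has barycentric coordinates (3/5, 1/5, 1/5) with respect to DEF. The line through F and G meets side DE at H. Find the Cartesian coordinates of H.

Line FG meets DE where the F-coordinate vanishes; zeroing G's F-weight and renormalizing leaves D, E-weights 3/5 : 1/5 → (3/4, 1/4).
So H = (3/4)·D + (1/4)·E = (5, 9/8).

(5, 9/8)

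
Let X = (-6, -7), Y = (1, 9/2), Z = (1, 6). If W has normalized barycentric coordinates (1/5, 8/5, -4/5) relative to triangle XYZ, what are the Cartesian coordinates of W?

W = (1/5)·X + (8/5)·Y + (-4/5)·Z.
x-coordinate: (1/5)·(-6) + (8/5)·1 + (-4/5)·1 = -2/5.
y-coordinate: (1/5)·(-7) + (8/5)·(9/2) + (-4/5)·6 = 1.

(-2/5, 1)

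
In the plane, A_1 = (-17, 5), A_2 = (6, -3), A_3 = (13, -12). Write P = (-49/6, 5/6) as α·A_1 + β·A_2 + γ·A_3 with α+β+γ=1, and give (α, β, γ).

(2/3, 1/6, 1/6)

Signed area of the reference triangle: [A_1A_2A_3] = ½·((-17)·(-3−(-12)) + 6·(-12−5) + 13·(5−(-3))) = ½·(-153 − 102 + 104) = -151/2.
[PA_2A_3] = ½·((-49/6)·(-3−(-12)) + 6·(-12−(5/6)) + 13·(5/6−(-3))) = ½·(-147/2 − 77 + 299/6) = -151/3, so the A_1-coordinate is (-151/3)/(-151/2) = 2/3.
[A_1PA_3] = ½·((-17)·(5/6−(-12)) + (-49/6)·(-12−5) + 13·(5−(5/6))) = ½·(-1309/6 + 833/6 + 325/6) = -151/12, so the A_2-coordinate is 1/6.
[A_1A_2P] = ½·((-17)·(-3−(5/6)) + 6·(5/6−5) + (-49/6)·(5−(-3))) = ½·(391/6 − 25 − 196/3) = -151/12, so the A_3-coordinate is 1/6.
Check: 2/3 + 1/6 + 1/6 = 1.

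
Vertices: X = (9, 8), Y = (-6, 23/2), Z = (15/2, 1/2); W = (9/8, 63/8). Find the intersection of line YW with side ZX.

Barycentric coordinates of W with respect to XYZ: (1/4, 1/2, 1/4).
On side ZX the Y-coordinate is zero; dropping W's Y-weight 1/2 and renormalizing the remaining 1/4 : 1/4 gives weights 1/2, 1/2 on Z, X.
V = (1/2)·(15/2, 1/2) + (1/2)·(9, 8) = (33/4, 17/4).

(33/4, 17/4)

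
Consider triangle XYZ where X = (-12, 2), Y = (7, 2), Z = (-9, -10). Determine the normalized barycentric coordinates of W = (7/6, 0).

(1/6, 2/3, 1/6)

Signed area of the reference triangle: [XYZ] = ½·((-12)·(2−(-10)) + 7·(-10−2) + (-9)·(2−2)) = ½·(-144 − 84 + 0) = -114.
[WYZ] = ½·((7/6)·(2−(-10)) + 7·(-10−0) + (-9)·(0−2)) = ½·(14 − 70 + 18) = -19, so the X-coordinate is (-19)/(-114) = 1/6.
[XWZ] = ½·((-12)·(0−(-10)) + (7/6)·(-10−2) + (-9)·(2−0)) = ½·(-120 − 14 − 18) = -76, so the Y-coordinate is 2/3.
[XYW] = ½·((-12)·(2−0) + 7·(0−2) + (7/6)·(2−2)) = ½·(-24 − 14 + 0) = -19, so the Z-coordinate is 1/6.
Check: 1/6 + 2/3 + 1/6 = 1.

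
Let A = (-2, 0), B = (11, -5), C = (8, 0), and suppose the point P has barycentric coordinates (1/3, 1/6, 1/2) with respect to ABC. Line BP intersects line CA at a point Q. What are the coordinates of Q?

(4, 0)

Line BP meets CA where the B-coordinate vanishes; zeroing P's B-weight and renormalizing leaves C, A-weights 1/2 : 1/3 → (3/5, 2/5).
So Q = (3/5)·C + (2/5)·A = (4, 0).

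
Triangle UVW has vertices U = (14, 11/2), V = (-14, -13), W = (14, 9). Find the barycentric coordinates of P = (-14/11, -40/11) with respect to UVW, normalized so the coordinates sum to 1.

(2/11, 6/11, 3/11)

Signed area of the reference triangle: [UVW] = ½·(14·(-13−9) + (-14)·(9−(11/2)) + 14·(11/2−(-13))) = ½·(-308 − 49 + 259) = -49.
[PVW] = ½·((-14/11)·(-13−9) + (-14)·(9−(-40/11)) + 14·(-40/11−(-13))) = ½·(28 − 1946/11 + 1442/11) = -98/11, so the U-coordinate is (-98/11)/(-49) = 2/11.
[UPW] = ½·(14·(-40/11−9) + (-14/11)·(9−(11/2)) + 14·(11/2−(-40/11))) = ½·(-1946/11 − 49/11 + 1407/11) = -294/11, so the V-coordinate is 6/11.
[UVP] = ½·(14·(-13−(-40/11)) + (-14)·(-40/11−(11/2)) + (-14/11)·(11/2−(-13))) = ½·(-1442/11 + 1407/11 − 259/11) = -147/11, so the W-coordinate is 3/11.
Check: 2/11 + 6/11 + 3/11 = 1.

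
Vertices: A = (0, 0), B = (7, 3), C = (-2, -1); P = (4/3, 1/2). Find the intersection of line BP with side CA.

Barycentric coordinates of P with respect to ABC: (1/6, 1/3, 1/2).
On side CA the B-coordinate is zero; dropping P's B-weight 1/3 and renormalizing the remaining 1/2 : 1/6 gives weights 3/4, 1/4 on C, A.
Q = (3/4)·(-2, -1) + (1/4)·(0, 0) = (-3/2, -3/4).

(-3/2, -3/4)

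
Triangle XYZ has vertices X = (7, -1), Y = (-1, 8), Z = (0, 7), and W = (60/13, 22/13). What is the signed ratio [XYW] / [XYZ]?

[XYZ] = ½·(7·(8−7) + (-1)·(7−(-1)) + 0·(-1−8)) = ½·(7 − 8 + 0) = -1/2.
[XYW] = ½·(7·(8−(22/13)) + (-1)·(22/13−(-1)) + (60/13)·(-1−8)) = ½·(574/13 − 35/13 − 540/13) = -1/26, so the ratio is (-1/26)/(-1/2) = 1/13.

1/13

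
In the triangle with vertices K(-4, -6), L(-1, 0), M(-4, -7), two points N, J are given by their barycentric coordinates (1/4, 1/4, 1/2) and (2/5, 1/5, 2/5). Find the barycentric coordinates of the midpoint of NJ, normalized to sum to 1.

(13/40, 9/40, 9/20)

Since both coordinate triples sum to 1, the midpoint's barycentrics are the componentwise average.
(1/4+2/5)/2 = 13/40; similarly 9/40 and 9/20.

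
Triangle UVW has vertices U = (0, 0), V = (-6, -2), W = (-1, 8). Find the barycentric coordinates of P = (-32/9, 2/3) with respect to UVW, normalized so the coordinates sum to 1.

(2/9, 5/9, 2/9)

Signed area of the reference triangle: [UVW] = ½·(0·(-2−8) + (-6)·(8−0) + (-1)·(0−(-2))) = ½·(0 − 48 − 2) = -25.
[PVW] = ½·((-32/9)·(-2−8) + (-6)·(8−(2/3)) + (-1)·(2/3−(-2))) = ½·(320/9 − 44 − 8/3) = -50/9, so the U-coordinate is (-50/9)/(-25) = 2/9.
[UPW] = ½·(0·(2/3−8) + (-32/9)·(8−0) + (-1)·(0−(2/3))) = ½·(0 − 256/9 + 2/3) = -125/9, so the V-coordinate is 5/9.
[UVP] = ½·(0·(-2−(2/3)) + (-6)·(2/3−0) + (-32/9)·(0−(-2))) = ½·(0 − 4 − 64/9) = -50/9, so the W-coordinate is 2/9.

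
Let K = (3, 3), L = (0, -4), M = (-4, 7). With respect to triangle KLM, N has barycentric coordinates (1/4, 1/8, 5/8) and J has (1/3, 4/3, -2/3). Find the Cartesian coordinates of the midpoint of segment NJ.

(23/24, -35/16)

Barycentric coordinates of the midpoint are the average: (7/24, 35/48, -1/48).
Converting: (7/24)·K + (35/48)·L + (-1/48)·M = (23/24, -35/16).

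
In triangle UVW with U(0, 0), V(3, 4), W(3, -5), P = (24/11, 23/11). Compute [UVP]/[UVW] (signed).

1/11

[UVW] = ½·(0·(4−(-5)) + 3·(-5−0) + 3·(0−4)) = ½·(0 − 15 − 12) = -27/2.
[UVP] = ½·(0·(4−(23/11)) + 3·(23/11−0) + (24/11)·(0−4)) = ½·(0 + 69/11 − 96/11) = -27/22, so the ratio is (-27/22)/(-27/2) = 1/11.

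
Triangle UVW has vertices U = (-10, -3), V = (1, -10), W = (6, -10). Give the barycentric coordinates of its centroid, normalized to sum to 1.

The centroid is the average of the vertices, so each weight is 1/3.

(1/3, 1/3, 1/3)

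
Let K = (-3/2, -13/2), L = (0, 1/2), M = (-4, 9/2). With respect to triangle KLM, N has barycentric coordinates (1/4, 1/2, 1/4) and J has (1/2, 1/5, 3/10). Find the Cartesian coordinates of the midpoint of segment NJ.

(-133/80, -41/40)

Barycentric coordinates of the midpoint are the average: (3/8, 7/20, 11/40).
Converting: (3/8)·K + (7/20)·L + (11/40)·M = (-133/80, -41/40).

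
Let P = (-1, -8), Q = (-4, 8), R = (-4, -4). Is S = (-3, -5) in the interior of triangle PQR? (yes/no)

yes

Barycentric coordinates of S: (1/3, 1/36, 23/36).
The three coordinates are positive, positive, positive; a point is interior exactly when all three are positive.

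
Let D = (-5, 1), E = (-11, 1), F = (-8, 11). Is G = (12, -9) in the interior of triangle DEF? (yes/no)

no

Barycentric coordinates of G: (13/3, -7/3, -1).
The three coordinates are positive, negative, negative; a point is interior exactly when all three are positive.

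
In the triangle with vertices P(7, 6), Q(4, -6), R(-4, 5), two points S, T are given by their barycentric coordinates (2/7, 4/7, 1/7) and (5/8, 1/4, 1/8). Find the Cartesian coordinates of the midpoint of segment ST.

(481/112, 15/16)

Barycentric coordinates of the midpoint are the average: (51/112, 23/56, 15/112).
Converting: (51/112)·P + (23/56)·Q + (15/112)·R = (481/112, 15/16).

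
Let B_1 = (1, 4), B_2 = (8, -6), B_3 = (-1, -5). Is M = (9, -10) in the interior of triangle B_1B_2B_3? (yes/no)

no

Barycentric coordinates of M: (-35/83, 100/83, 18/83).
The three coordinates are negative, positive, positive; a point is interior exactly when all three are positive.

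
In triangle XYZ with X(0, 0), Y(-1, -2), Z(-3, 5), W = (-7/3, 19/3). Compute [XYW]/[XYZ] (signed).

1

[XYZ] = ½·(0·(-2−5) + (-1)·(5−0) + (-3)·(0−(-2))) = ½·(0 − 5 − 6) = -11/2.
[XYW] = ½·(0·(-2−(19/3)) + (-1)·(19/3−0) + (-7/3)·(0−(-2))) = ½·(0 − 19/3 − 14/3) = -11/2, so the ratio is (-11/2)/(-11/2) = 1.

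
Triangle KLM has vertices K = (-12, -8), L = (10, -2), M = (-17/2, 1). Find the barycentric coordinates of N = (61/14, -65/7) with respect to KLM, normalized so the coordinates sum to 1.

(6/7, 6/7, -5/7)

Signed area of the reference triangle: [KLM] = ½·((-12)·(-2−1) + 10·(1−(-8)) + (-17/2)·(-8−(-2))) = ½·(36 + 90 + 51) = 177/2.
[NLM] = ½·((61/14)·(-2−1) + 10·(1−(-65/7)) + (-17/2)·(-65/7−(-2))) = ½·(-183/14 + 720/7 + 867/14) = 531/7, so the K-coordinate is (531/7)/(177/2) = 6/7.
[KNM] = ½·((-12)·(-65/7−1) + (61/14)·(1−(-8)) + (-17/2)·(-8−(-65/7))) = ½·(864/7 + 549/14 − 153/14) = 531/7, so the L-coordinate is 6/7.
[KLN] = ½·((-12)·(-2−(-65/7)) + 10·(-65/7−(-8)) + (61/14)·(-8−(-2))) = ½·(-612/7 − 90/7 − 183/7) = -885/14, so the M-coordinate is -5/7.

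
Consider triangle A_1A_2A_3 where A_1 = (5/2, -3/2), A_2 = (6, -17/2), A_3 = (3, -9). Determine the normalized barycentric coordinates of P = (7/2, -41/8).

Signed area of the reference triangle: [A_1A_2A_3] = ½·((5/2)·(-17/2−(-9)) + 6·(-9−(-3/2)) + 3·(-3/2−(-17/2))) = ½·(5/4 − 45 + 21) = -91/8.
[PA_2A_3] = ½·((7/2)·(-17/2−(-9)) + 6·(-9−(-41/8)) + 3·(-41/8−(-17/2))) = ½·(7/4 − 93/4 + 81/8) = -91/16, so the A_1-coordinate is (-91/16)/(-91/8) = 1/2.
[A_1PA_3] = ½·((5/2)·(-41/8−(-9)) + (7/2)·(-9−(-3/2)) + 3·(-3/2−(-41/8))) = ½·(155/16 − 105/4 + 87/8) = -91/32, so the A_2-coordinate is 1/4.
[A_1A_2P] = ½·((5/2)·(-17/2−(-41/8)) + 6·(-41/8−(-3/2)) + (7/2)·(-3/2−(-17/2))) = ½·(-135/16 − 87/4 + 49/2) = -91/32, so the A_3-coordinate is 1/4.

(1/2, 1/4, 1/4)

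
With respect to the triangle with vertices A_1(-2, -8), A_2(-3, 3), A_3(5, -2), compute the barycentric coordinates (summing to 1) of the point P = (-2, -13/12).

(1/3, 7/12, 1/12)

Signed area of the reference triangle: [A_1A_2A_3] = ½·((-2)·(3−(-2)) + (-3)·(-2−(-8)) + 5·(-8−3)) = ½·(-10 − 18 − 55) = -83/2.
[PA_2A_3] = ½·((-2)·(3−(-2)) + (-3)·(-2−(-13/12)) + 5·(-13/12−3)) = ½·(-10 + 11/4 − 245/12) = -83/6, so the A_1-coordinate is (-83/6)/(-83/2) = 1/3.
[A_1PA_3] = ½·((-2)·(-13/12−(-2)) + (-2)·(-2−(-8)) + 5·(-8−(-13/12))) = ½·(-11/6 − 12 − 415/12) = -581/24, so the A_2-coordinate is 7/12.
[A_1A_2P] = ½·((-2)·(3−(-13/12)) + (-3)·(-13/12−(-8)) + (-2)·(-8−3)) = ½·(-49/6 − 83/4 + 22) = -83/24, so the A_3-coordinate is 1/12.
Check: 1/3 + 7/12 + 1/12 = 1.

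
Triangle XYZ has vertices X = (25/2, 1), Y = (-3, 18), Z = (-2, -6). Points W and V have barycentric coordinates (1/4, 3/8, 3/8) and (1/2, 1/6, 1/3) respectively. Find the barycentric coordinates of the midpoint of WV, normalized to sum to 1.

(3/8, 13/48, 17/48)

Since both coordinate triples sum to 1, the midpoint's barycentrics are the componentwise average.
(1/4+1/2)/2 = 3/8; similarly 13/48 and 17/48.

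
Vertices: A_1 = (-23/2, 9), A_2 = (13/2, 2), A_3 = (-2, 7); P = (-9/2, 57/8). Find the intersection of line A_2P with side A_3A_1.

(-85/14, 55/7)

Barycentric coordinates of P with respect to A_1A_2A_3: (3/8, 1/8, 1/2).
On side A_3A_1 the A_2-coordinate is zero; dropping P's A_2-weight 1/8 and renormalizing the remaining 1/2 : 3/8 gives weights 4/7, 3/7 on A_3, A_1.
Q = (4/7)·(-2, 7) + (3/7)·(-23/2, 9) = (-85/14, 55/7).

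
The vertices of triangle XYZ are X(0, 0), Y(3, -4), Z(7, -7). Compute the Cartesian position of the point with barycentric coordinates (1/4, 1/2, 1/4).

(13/4, -15/4)

W = (1/4)·X + (1/2)·Y + (1/4)·Z.
x-coordinate: (1/4)·0 + (1/2)·3 + (1/4)·7 = 13/4.
y-coordinate: (1/4)·0 + (1/2)·(-4) + (1/4)·(-7) = -15/4.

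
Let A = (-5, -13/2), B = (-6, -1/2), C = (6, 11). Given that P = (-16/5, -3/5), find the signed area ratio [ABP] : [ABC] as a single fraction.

[ABC] = ½·((-5)·(-1/2−11) + (-6)·(11−(-13/2)) + 6·(-13/2−(-1/2))) = ½·(115/2 − 105 − 36) = -167/4.
[ABP] = ½·((-5)·(-1/2−(-3/5)) + (-6)·(-3/5−(-13/2)) + (-16/5)·(-13/2−(-1/2))) = ½·(-1/2 − 177/5 + 96/5) = -167/20, so the ratio is (-167/20)/(-167/4) = 1/5.

1/5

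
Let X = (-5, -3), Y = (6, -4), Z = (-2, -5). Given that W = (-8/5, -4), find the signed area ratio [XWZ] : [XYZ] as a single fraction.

[XYZ] = ½·((-5)·(-4−(-5)) + 6·(-5−(-3)) + (-2)·(-3−(-4))) = ½·(-5 − 12 − 2) = -19/2.
[XWZ] = ½·((-5)·(-4−(-5)) + (-8/5)·(-5−(-3)) + (-2)·(-3−(-4))) = ½·(-5 + 16/5 − 2) = -19/10, so the ratio is (-19/10)/(-19/2) = 1/5.

1/5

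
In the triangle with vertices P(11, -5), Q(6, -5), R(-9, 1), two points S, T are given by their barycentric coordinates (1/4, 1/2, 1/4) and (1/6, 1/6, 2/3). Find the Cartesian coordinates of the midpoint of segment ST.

(1/6, -9/4)

Barycentric coordinates of the midpoint are the average: (5/24, 1/3, 11/24).
Converting: (5/24)·P + (1/3)·Q + (11/24)·R = (1/6, -9/4).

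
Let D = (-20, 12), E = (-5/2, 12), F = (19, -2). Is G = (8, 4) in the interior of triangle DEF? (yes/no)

Barycentric coordinates of G: (5/49, 16/49, 4/7).
The three coordinates are positive, positive, positive; a point is interior exactly when all three are positive.

yes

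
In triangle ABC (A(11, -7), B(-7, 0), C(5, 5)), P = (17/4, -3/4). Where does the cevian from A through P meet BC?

Barycentric coordinates of P with respect to ABC: (3/8, 1/4, 3/8).
On side BC the A-coordinate is zero; dropping P's A-weight 3/8 and renormalizing the remaining 1/4 : 3/8 gives weights 2/5, 3/5 on B, C.
Q = (2/5)·(-7, 0) + (3/5)·(5, 5) = (1/5, 3).

(1/5, 3)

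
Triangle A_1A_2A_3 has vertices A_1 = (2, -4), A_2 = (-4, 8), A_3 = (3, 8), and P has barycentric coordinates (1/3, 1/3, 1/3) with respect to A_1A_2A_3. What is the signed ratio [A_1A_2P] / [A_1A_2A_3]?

1/3

The signed ratio [A_1A_2P]/[A_1A_2A_3] equals the barycentric coordinate of P at vertex A_3, which is 1/3.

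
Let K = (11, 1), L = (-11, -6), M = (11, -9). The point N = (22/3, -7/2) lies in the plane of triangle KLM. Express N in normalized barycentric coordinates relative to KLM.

Signed area of the reference triangle: [KLM] = ½·(11·(-6−(-9)) + (-11)·(-9−1) + 11·(1−(-6))) = ½·(33 + 110 + 77) = 110.
[NLM] = ½·((22/3)·(-6−(-9)) + (-11)·(-9−(-7/2)) + 11·(-7/2−(-6))) = ½·(22 + 121/2 + 55/2) = 55, so the K-coordinate is 55/110 = 1/2.
[KNM] = ½·(11·(-7/2−(-9)) + (22/3)·(-9−1) + 11·(1−(-7/2))) = ½·(121/2 − 220/3 + 99/2) = 55/3, so the L-coordinate is 1/6.
[KLN] = ½·(11·(-6−(-7/2)) + (-11)·(-7/2−1) + (22/3)·(1−(-6))) = ½·(-55/2 + 99/2 + 154/3) = 110/3, so the M-coordinate is 1/3.

(1/2, 1/6, 1/3)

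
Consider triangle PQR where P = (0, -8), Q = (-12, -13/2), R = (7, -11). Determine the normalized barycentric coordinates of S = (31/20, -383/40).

Signed area of the reference triangle: [PQR] = ½·(0·(-13/2−(-11)) + (-12)·(-11−(-8)) + 7·(-8−(-13/2))) = ½·(0 + 36 − 21/2) = 51/4.
[SQR] = ½·((31/20)·(-13/2−(-11)) + (-12)·(-11−(-383/40)) + 7·(-383/40−(-13/2))) = ½·(279/40 + 171/10 − 861/40) = 51/40, so the P-coordinate is (51/40)/(51/4) = 1/10.
[PSR] = ½·(0·(-383/40−(-11)) + (31/20)·(-11−(-8)) + 7·(-8−(-383/40))) = ½·(0 − 93/20 + 441/40) = 51/16, so the Q-coordinate is 1/4.
[PQS] = ½·(0·(-13/2−(-383/40)) + (-12)·(-383/40−(-8)) + (31/20)·(-8−(-13/2))) = ½·(0 + 189/10 − 93/40) = 663/80, so the R-coordinate is 13/20.

(1/10, 1/4, 13/20)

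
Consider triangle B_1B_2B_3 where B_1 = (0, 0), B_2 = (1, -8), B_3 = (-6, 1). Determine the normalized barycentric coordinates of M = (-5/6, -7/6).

Signed area of the reference triangle: [B_1B_2B_3] = ½·(0·(-8−1) + 1·(1−0) + (-6)·(0−(-8))) = ½·(0 + 1 − 48) = -47/2.
[MB_2B_3] = ½·((-5/6)·(-8−1) + 1·(1−(-7/6)) + (-6)·(-7/6−(-8))) = ½·(15/2 + 13/6 − 41) = -47/3, so the B_1-coordinate is (-47/3)/(-47/2) = 2/3.
[B_1MB_3] = ½·(0·(-7/6−1) + (-5/6)·(1−0) + (-6)·(0−(-7/6))) = ½·(0 − 5/6 − 7) = -47/12, so the B_2-coordinate is 1/6.
[B_1B_2M] = ½·(0·(-8−(-7/6)) + 1·(-7/6−0) + (-5/6)·(0−(-8))) = ½·(0 − 7/6 − 20/3) = -47/12, so the B_3-coordinate is 1/6.
Check: 2/3 + 1/6 + 1/6 = 1.

(2/3, 1/6, 1/6)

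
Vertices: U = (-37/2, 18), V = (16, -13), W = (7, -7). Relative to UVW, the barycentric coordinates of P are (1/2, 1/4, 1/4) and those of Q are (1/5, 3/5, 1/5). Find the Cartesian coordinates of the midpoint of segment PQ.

(19/10, -4/5)

Barycentric coordinates of the midpoint are the average: (7/20, 17/40, 9/40).
Converting: (7/20)·U + (17/40)·V + (9/40)·W = (19/10, -4/5).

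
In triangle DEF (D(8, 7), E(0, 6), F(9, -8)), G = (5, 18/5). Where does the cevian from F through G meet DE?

(4, 13/2)

Barycentric coordinates of G with respect to DEF: (2/5, 2/5, 1/5).
On side DE the F-coordinate is zero; dropping G's F-weight 1/5 and renormalizing the remaining 2/5 : 2/5 gives weights 1/2, 1/2 on D, E.
H = (1/2)·(8, 7) + (1/2)·(0, 6) = (4, 13/2).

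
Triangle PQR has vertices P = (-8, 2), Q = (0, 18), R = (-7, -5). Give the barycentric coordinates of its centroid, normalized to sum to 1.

(1/3, 1/3, 1/3)

The centroid is the average of the vertices, so each weight is 1/3.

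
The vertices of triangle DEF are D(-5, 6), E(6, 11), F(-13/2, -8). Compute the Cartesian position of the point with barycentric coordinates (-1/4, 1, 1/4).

(45/8, 15/2)

G = (-1/4)·D + 1·E + (1/4)·F.
x-coordinate: (-1/4)·(-5) + 1·6 + (1/4)·(-13/2) = 45/8.
y-coordinate: (-1/4)·6 + 1·11 + (1/4)·(-8) = 15/2.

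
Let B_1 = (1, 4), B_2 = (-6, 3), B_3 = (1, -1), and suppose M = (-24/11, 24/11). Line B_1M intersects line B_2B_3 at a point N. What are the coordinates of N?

(-27/8, 3/2)

Barycentric coordinates of M with respect to B_1B_2B_3: (3/11, 5/11, 3/11).
On side B_2B_3 the B_1-coordinate is zero; dropping M's B_1-weight 3/11 and renormalizing the remaining 5/11 : 3/11 gives weights 5/8, 3/8 on B_2, B_3.
N = (5/8)·(-6, 3) + (3/8)·(1, -1) = (-27/8, 3/2).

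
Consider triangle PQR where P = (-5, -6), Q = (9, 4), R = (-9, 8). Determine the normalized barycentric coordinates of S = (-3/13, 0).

(6/13, 5/13, 2/13)

Signed area of the reference triangle: [PQR] = ½·((-5)·(4−8) + 9·(8−(-6)) + (-9)·(-6−4)) = ½·(20 + 126 + 90) = 118.
[SQR] = ½·((-3/13)·(4−8) + 9·(8−0) + (-9)·(0−4)) = ½·(12/13 + 72 + 36) = 708/13, so the P-coordinate is (708/13)/118 = 6/13.
[PSR] = ½·((-5)·(0−8) + (-3/13)·(8−(-6)) + (-9)·(-6−0)) = ½·(40 − 42/13 + 54) = 590/13, so the Q-coordinate is 5/13.
[PQS] = ½·((-5)·(4−0) + 9·(0−(-6)) + (-3/13)·(-6−4)) = ½·(-20 + 54 + 30/13) = 236/13, so the R-coordinate is 2/13.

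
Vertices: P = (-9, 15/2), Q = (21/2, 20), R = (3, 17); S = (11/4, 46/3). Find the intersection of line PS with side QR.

Barycentric coordinates of S with respect to PQR: (1/3, 1/2, 1/6).
On side QR the P-coordinate is zero; dropping S's P-weight 1/3 and renormalizing the remaining 1/2 : 1/6 gives weights 3/4, 1/4 on Q, R.
T = (3/4)·(21/2, 20) + (1/4)·(3, 17) = (69/8, 77/4).

(69/8, 77/4)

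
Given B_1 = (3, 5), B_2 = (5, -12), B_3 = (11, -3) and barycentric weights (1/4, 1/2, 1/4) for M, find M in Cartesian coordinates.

(6, -11/2)

M = (1/4)·B_1 + (1/2)·B_2 + (1/4)·B_3.
x-coordinate: (1/4)·3 + (1/2)·5 + (1/4)·11 = 6.
y-coordinate: (1/4)·5 + (1/2)·(-12) + (1/4)·(-3) = -11/2.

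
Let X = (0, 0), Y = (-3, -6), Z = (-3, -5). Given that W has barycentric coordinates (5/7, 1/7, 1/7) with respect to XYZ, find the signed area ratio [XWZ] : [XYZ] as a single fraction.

The signed ratio [XWZ]/[XYZ] equals the barycentric coordinate of W at vertex Y, which is 1/7.

1/7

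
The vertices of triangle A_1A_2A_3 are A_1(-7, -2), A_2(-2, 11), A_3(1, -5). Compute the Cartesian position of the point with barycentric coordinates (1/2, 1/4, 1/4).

P = (1/2)·A_1 + (1/4)·A_2 + (1/4)·A_3.
x-coordinate: (1/2)·(-7) + (1/4)·(-2) + (1/4)·1 = -15/4.
y-coordinate: (1/2)·(-2) + (1/4)·11 + (1/4)·(-5) = 1/2.

(-15/4, 1/2)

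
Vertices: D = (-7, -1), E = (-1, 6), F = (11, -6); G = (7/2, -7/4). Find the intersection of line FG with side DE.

Barycentric coordinates of G with respect to DEF: (1/4, 1/4, 1/2).
On side DE the F-coordinate is zero; dropping G's F-weight 1/2 and renormalizing the remaining 1/4 : 1/4 gives weights 1/2, 1/2 on D, E.
H = (1/2)·(-7, -1) + (1/2)·(-1, 6) = (-4, 5/2).

(-4, 5/2)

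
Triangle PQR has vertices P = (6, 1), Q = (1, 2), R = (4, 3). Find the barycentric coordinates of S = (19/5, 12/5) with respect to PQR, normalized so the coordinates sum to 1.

Signed area of the reference triangle: [PQR] = ½·(6·(2−3) + 1·(3−1) + 4·(1−2)) = ½·(-6 + 2 − 4) = -4.
[SQR] = ½·((19/5)·(2−3) + 1·(3−(12/5)) + 4·(12/5−2)) = ½·(-19/5 + 3/5 + 8/5) = -4/5, so the P-coordinate is (-4/5)/(-4) = 1/5.
[PSR] = ½·(6·(12/5−3) + (19/5)·(3−1) + 4·(1−(12/5))) = ½·(-18/5 + 38/5 − 28/5) = -4/5, so the Q-coordinate is 1/5.
[PQS] = ½·(6·(2−(12/5)) + 1·(12/5−1) + (19/5)·(1−2)) = ½·(-12/5 + 7/5 − 19/5) = -12/5, so the R-coordinate is 3/5.
Check: 1/5 + 1/5 + 3/5 = 1.

(1/5, 1/5, 3/5)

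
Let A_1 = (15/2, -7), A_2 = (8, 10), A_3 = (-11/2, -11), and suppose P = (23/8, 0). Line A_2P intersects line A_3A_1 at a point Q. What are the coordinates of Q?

Barycentric coordinates of P with respect to A_1A_2A_3: (1/8, 1/2, 3/8).
On side A_3A_1 the A_2-coordinate is zero; dropping P's A_2-weight 1/2 and renormalizing the remaining 3/8 : 1/8 gives weights 3/4, 1/4 on A_3, A_1.
Q = (3/4)·(-11/2, -11) + (1/4)·(15/2, -7) = (-9/4, -10).

(-9/4, -10)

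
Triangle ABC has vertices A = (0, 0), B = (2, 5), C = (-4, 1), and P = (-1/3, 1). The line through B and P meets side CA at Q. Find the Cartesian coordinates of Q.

Barycentric coordinates of P with respect to ABC: (2/3, 1/6, 1/6).
On side CA the B-coordinate is zero; dropping P's B-weight 1/6 and renormalizing the remaining 1/6 : 2/3 gives weights 1/5, 4/5 on C, A.
Q = (1/5)·(-4, 1) + (4/5)·(0, 0) = (-4/5, 1/5).

(-4/5, 1/5)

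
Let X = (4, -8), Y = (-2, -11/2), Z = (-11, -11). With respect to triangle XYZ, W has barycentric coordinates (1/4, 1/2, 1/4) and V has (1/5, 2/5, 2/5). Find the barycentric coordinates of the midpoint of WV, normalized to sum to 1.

(9/40, 9/20, 13/40)

Since both coordinate triples sum to 1, the midpoint's barycentrics are the componentwise average.
(1/4+1/5)/2 = 9/40; similarly 9/20 and 13/40.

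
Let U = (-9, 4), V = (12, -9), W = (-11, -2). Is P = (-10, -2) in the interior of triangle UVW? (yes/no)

yes

Barycentric coordinates of P: (7/152, 3/76, 139/152).
The three coordinates are positive, positive, positive; a point is interior exactly when all three are positive.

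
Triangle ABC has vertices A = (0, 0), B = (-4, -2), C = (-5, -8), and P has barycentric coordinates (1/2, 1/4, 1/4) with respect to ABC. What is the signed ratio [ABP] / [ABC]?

The signed ratio [ABP]/[ABC] equals the barycentric coordinate of P at vertex C, which is 1/4.

1/4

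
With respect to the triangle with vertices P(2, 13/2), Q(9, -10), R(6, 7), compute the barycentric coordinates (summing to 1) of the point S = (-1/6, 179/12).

(7/6, -1/2, 1/3)

Signed area of the reference triangle: [PQR] = ½·(2·(-10−7) + 9·(7−(13/2)) + 6·(13/2−(-10))) = ½·(-34 + 9/2 + 99) = 139/4.
[SQR] = ½·((-1/6)·(-10−7) + 9·(7−(179/12)) + 6·(179/12−(-10))) = ½·(17/6 − 285/4 + 299/2) = 973/24, so the P-coordinate is (973/24)/(139/4) = 7/6.
[PSR] = ½·(2·(179/12−7) + (-1/6)·(7−(13/2)) + 6·(13/2−(179/12))) = ½·(95/6 − 1/12 − 101/2) = -139/8, so the Q-coordinate is -1/2.
[PQS] = ½·(2·(-10−(179/12)) + 9·(179/12−(13/2)) + (-1/6)·(13/2−(-10))) = ½·(-299/6 + 303/4 − 11/4) = 139/12, so the R-coordinate is 1/3.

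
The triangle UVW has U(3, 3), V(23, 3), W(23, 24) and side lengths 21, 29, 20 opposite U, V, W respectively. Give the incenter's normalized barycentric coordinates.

(3/10, 29/70, 2/7)

The incenter has barycentric coordinates proportional to the opposite side lengths: (21 : 29 : 20).
Normalizing by 21+29+20 = 70 gives (3/10, 29/70, 2/7).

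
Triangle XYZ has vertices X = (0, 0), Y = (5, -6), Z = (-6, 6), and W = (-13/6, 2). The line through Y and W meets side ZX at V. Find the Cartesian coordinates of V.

(-18/5, 18/5)

Barycentric coordinates of W with respect to XYZ: (1/3, 1/6, 1/2).
On side ZX the Y-coordinate is zero; dropping W's Y-weight 1/6 and renormalizing the remaining 1/2 : 1/3 gives weights 3/5, 2/5 on Z, X.
V = (3/5)·(-6, 6) + (2/5)·(0, 0) = (-18/5, 18/5).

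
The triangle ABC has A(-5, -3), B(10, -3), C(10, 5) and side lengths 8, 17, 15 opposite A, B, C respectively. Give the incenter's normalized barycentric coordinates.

The incenter has barycentric coordinates proportional to the opposite side lengths: (8 : 17 : 15).
Normalizing by 8+17+15 = 40 gives (1/5, 17/40, 3/8).

(1/5, 17/40, 3/8)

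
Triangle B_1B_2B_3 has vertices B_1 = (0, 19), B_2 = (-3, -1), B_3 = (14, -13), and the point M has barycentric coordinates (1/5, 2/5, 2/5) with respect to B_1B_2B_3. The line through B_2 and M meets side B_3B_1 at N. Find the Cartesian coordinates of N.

(28/3, -7/3)

Line B_2M meets B_3B_1 where the B_2-coordinate vanishes; zeroing M's B_2-weight and renormalizing leaves B_3, B_1-weights 2/5 : 1/5 → (2/3, 1/3).
So N = (2/3)·B_3 + (1/3)·B_1 = (28/3, -7/3).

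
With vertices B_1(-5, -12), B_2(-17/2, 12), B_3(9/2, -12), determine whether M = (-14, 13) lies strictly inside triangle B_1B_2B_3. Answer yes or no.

no

Barycentric coordinates of M: (119/228, 25/24, -257/456).
The three coordinates are positive, positive, negative; a point is interior exactly when all three are positive.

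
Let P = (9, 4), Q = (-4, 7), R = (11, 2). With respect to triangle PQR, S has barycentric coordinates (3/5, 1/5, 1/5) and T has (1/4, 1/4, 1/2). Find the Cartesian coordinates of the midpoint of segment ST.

(271/40, 159/40)

Barycentric coordinates of the midpoint are the average: (17/40, 9/40, 7/20).
Converting: (17/40)·P + (9/40)·Q + (7/20)·R = (271/40, 159/40).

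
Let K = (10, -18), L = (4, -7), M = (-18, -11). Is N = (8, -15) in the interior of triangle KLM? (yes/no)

Barycentric coordinates of N: (96/133, 5/19, 2/133).
The three coordinates are positive, positive, positive; a point is interior exactly when all three are positive.

yes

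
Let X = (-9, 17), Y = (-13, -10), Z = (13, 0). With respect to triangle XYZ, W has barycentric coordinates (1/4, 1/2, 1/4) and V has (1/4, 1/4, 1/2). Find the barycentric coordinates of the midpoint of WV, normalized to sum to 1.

(1/4, 3/8, 3/8)

Since both coordinate triples sum to 1, the midpoint's barycentrics are the componentwise average.
(1/4+1/4)/2 = 1/4; similarly 3/8 and 3/8.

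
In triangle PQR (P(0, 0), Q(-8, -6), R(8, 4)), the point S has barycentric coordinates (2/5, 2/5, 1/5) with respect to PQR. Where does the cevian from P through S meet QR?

Line PS meets QR where the P-coordinate vanishes; zeroing S's P-weight and renormalizing leaves Q, R-weights 2/5 : 1/5 → (2/3, 1/3).
So T = (2/3)·Q + (1/3)·R = (-8/3, -8/3).

(-8/3, -8/3)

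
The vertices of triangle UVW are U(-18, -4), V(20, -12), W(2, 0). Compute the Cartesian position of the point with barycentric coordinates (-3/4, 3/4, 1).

P = (-3/4)·U + (3/4)·V + 1·W.
x-coordinate: (-3/4)·(-18) + (3/4)·20 + 1·2 = 61/2.
y-coordinate: (-3/4)·(-4) + (3/4)·(-12) + 1·0 = -6.

(61/2, -6)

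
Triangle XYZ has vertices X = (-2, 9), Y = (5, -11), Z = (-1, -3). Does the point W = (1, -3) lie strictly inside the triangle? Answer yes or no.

yes

Barycentric coordinates of W: (1/4, 3/8, 3/8).
The three coordinates are positive, positive, positive; a point is interior exactly when all three are positive.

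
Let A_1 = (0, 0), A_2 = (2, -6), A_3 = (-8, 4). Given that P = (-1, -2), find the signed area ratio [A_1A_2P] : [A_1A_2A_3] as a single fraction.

[A_1A_2A_3] = ½·(0·(-6−4) + 2·(4−0) + (-8)·(0−(-6))) = ½·(0 + 8 − 48) = -20.
[A_1A_2P] = ½·(0·(-6−(-2)) + 2·(-2−0) + (-1)·(0−(-6))) = ½·(0 − 4 − 6) = -5, so the ratio is (-5)/(-20) = 1/4.

1/4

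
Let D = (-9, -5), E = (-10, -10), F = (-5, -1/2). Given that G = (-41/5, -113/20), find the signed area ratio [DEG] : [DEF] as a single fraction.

[DEF] = ½·((-9)·(-10−(-1/2)) + (-10)·(-1/2−(-5)) + (-5)·(-5−(-10))) = ½·(171/2 − 45 − 25) = 31/4.
[DEG] = ½·((-9)·(-10−(-113/20)) + (-10)·(-113/20−(-5)) + (-41/5)·(-5−(-10))) = ½·(783/20 + 13/2 − 41) = 93/40, so the ratio is (93/40)/(31/4) = 3/10.

3/10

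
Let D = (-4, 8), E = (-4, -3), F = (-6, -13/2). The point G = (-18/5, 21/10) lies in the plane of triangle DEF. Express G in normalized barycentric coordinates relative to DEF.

(2/5, 4/5, -1/5)

Signed area of the reference triangle: [DEF] = ½·((-4)·(-3−(-13/2)) + (-4)·(-13/2−8) + (-6)·(8−(-3))) = ½·(-14 + 58 − 66) = -11.
[GEF] = ½·((-18/5)·(-3−(-13/2)) + (-4)·(-13/2−(21/10)) + (-6)·(21/10−(-3))) = ½·(-63/5 + 172/5 − 153/5) = -22/5, so the D-coordinate is (-22/5)/(-11) = 2/5.
[DGF] = ½·((-4)·(21/10−(-13/2)) + (-18/5)·(-13/2−8) + (-6)·(8−(21/10))) = ½·(-172/5 + 261/5 − 177/5) = -44/5, so the E-coordinate is 4/5.
[DEG] = ½·((-4)·(-3−(21/10)) + (-4)·(21/10−8) + (-18/5)·(8−(-3))) = ½·(102/5 + 118/5 − 198/5) = 11/5, so the F-coordinate is -1/5.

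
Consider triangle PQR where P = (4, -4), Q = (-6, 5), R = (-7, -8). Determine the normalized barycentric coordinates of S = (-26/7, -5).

Signed area of the reference triangle: [PQR] = ½·(4·(5−(-8)) + (-6)·(-8−(-4)) + (-7)·(-4−5)) = ½·(52 + 24 + 63) = 139/2.
[SQR] = ½·((-26/7)·(5−(-8)) + (-6)·(-8−(-5)) + (-7)·(-5−5)) = ½·(-338/7 + 18 + 70) = 139/7, so the P-coordinate is (139/7)/(139/2) = 2/7.
[PSR] = ½·(4·(-5−(-8)) + (-26/7)·(-8−(-4)) + (-7)·(-4−(-5))) = ½·(12 + 104/7 − 7) = 139/14, so the Q-coordinate is 1/7.
[PQS] = ½·(4·(5−(-5)) + (-6)·(-5−(-4)) + (-26/7)·(-4−5)) = ½·(40 + 6 + 234/7) = 278/7, so the R-coordinate is 4/7.
Check: 2/7 + 1/7 + 4/7 = 1.

(2/7, 1/7, 4/7)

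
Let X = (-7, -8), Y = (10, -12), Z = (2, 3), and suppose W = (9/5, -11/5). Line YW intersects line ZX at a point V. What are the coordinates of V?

(-1/4, 1/4)

Barycentric coordinates of W with respect to XYZ: (1/5, 1/5, 3/5).
On side ZX the Y-coordinate is zero; dropping W's Y-weight 1/5 and renormalizing the remaining 3/5 : 1/5 gives weights 3/4, 1/4 on Z, X.
V = (3/4)·(2, 3) + (1/4)·(-7, -8) = (-1/4, 1/4).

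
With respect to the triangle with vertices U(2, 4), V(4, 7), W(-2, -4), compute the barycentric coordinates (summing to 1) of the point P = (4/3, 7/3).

(1/3, 1/3, 1/3)

Signed area of the reference triangle: [UVW] = ½·(2·(7−(-4)) + 4·(-4−4) + (-2)·(4−7)) = ½·(22 − 32 + 6) = -2.
[PVW] = ½·((4/3)·(7−(-4)) + 4·(-4−(7/3)) + (-2)·(7/3−7)) = ½·(44/3 − 76/3 + 28/3) = -2/3, so the U-coordinate is (-2/3)/(-2) = 1/3.
[UPW] = ½·(2·(7/3−(-4)) + (4/3)·(-4−4) + (-2)·(4−(7/3))) = ½·(38/3 − 32/3 − 10/3) = -2/3, so the V-coordinate is 1/3.
[UVP] = ½·(2·(7−(7/3)) + 4·(7/3−4) + (4/3)·(4−7)) = ½·(28/3 − 20/3 − 4) = -2/3, so the W-coordinate is 1/3.
Check: 1/3 + 1/3 + 1/3 = 1.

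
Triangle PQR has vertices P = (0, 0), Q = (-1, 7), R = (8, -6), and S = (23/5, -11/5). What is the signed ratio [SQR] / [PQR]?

1/5

[PQR] = ½·(0·(7−(-6)) + (-1)·(-6−0) + 8·(0−7)) = ½·(0 + 6 − 56) = -25.
[SQR] = ½·((23/5)·(7−(-6)) + (-1)·(-6−(-11/5)) + 8·(-11/5−7)) = ½·(299/5 + 19/5 − 368/5) = -5, so the ratio is (-5)/(-25) = 1/5.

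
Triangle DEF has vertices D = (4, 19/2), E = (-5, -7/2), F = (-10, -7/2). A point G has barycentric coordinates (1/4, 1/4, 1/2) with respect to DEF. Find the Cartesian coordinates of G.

(-21/4, -1/4)

G = (1/4)·D + (1/4)·E + (1/2)·F.
x-coordinate: (1/4)·4 + (1/4)·(-5) + (1/2)·(-10) = -21/4.
y-coordinate: (1/4)·(19/2) + (1/4)·(-7/2) + (1/2)·(-7/2) = -1/4.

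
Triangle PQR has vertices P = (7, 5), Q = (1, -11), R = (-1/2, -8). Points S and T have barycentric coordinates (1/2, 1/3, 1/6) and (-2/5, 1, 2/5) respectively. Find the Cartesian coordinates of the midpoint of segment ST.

(7/8, -187/20)

Barycentric coordinates of the midpoint are the average: (1/20, 2/3, 17/60).
Converting: (1/20)·P + (2/3)·Q + (17/60)·R = (7/8, -187/20).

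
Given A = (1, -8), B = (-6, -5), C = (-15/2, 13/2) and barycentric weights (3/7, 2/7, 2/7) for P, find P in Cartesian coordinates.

P = (3/7)·A + (2/7)·B + (2/7)·C.
x-coordinate: (3/7)·1 + (2/7)·(-6) + (2/7)·(-15/2) = -24/7.
y-coordinate: (3/7)·(-8) + (2/7)·(-5) + (2/7)·(13/2) = -3.

(-24/7, -3)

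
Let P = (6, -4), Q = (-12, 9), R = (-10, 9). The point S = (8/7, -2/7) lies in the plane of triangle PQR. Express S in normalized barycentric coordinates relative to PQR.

Signed area of the reference triangle: [PQR] = ½·(6·(9−9) + (-12)·(9−(-4)) + (-10)·(-4−9)) = ½·(0 − 156 + 130) = -13.
[SQR] = ½·((8/7)·(9−9) + (-12)·(9−(-2/7)) + (-10)·(-2/7−9)) = ½·(0 − 780/7 + 650/7) = -65/7, so the P-coordinate is (-65/7)/(-13) = 5/7.
[PSR] = ½·(6·(-2/7−9) + (8/7)·(9−(-4)) + (-10)·(-4−(-2/7))) = ½·(-390/7 + 104/7 + 260/7) = -13/7, so the Q-coordinate is 1/7.
[PQS] = ½·(6·(9−(-2/7)) + (-12)·(-2/7−(-4)) + (8/7)·(-4−9)) = ½·(390/7 − 312/7 − 104/7) = -13/7, so the R-coordinate is 1/7.

(5/7, 1/7, 1/7)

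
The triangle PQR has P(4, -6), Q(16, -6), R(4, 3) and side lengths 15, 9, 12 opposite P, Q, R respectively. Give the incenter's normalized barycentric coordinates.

The incenter has barycentric coordinates proportional to the opposite side lengths: (15 : 9 : 12).
Normalizing by 15+9+12 = 36 gives (5/12, 1/4, 1/3).

(5/12, 1/4, 1/3)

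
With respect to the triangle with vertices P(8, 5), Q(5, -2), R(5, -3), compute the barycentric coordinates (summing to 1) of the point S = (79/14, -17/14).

(3/14, 1/14, 5/7)

Signed area of the reference triangle: [PQR] = ½·(8·(-2−(-3)) + 5·(-3−5) + 5·(5−(-2))) = ½·(8 − 40 + 35) = 3/2.
[SQR] = ½·((79/14)·(-2−(-3)) + 5·(-3−(-17/14)) + 5·(-17/14−(-2))) = ½·(79/14 − 125/14 + 55/14) = 9/28, so the P-coordinate is (9/28)/(3/2) = 3/14.
[PSR] = ½·(8·(-17/14−(-3)) + (79/14)·(-3−5) + 5·(5−(-17/14))) = ½·(100/7 − 316/7 + 435/14) = 3/28, so the Q-coordinate is 1/14.
[PQS] = ½·(8·(-2−(-17/14)) + 5·(-17/14−5) + (79/14)·(5−(-2))) = ½·(-44/7 − 435/14 + 79/2) = 15/14, so the R-coordinate is 5/7.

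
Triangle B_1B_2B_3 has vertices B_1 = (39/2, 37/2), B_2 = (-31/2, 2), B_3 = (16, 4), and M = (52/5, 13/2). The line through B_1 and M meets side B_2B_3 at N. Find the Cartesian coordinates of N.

(65/8, 7/2)

Barycentric coordinates of M with respect to B_1B_2B_3: (1/5, 1/5, 3/5).
On side B_2B_3 the B_1-coordinate is zero; dropping M's B_1-weight 1/5 and renormalizing the remaining 1/5 : 3/5 gives weights 1/4, 3/4 on B_2, B_3.
N = (1/4)·(-31/2, 2) + (3/4)·(16, 4) = (65/8, 7/2).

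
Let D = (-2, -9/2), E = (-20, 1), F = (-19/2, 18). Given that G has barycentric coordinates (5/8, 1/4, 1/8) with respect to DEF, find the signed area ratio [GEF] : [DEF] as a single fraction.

The signed ratio [GEF]/[DEF] equals the barycentric coordinate of G at vertex D, which is 5/8.

5/8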